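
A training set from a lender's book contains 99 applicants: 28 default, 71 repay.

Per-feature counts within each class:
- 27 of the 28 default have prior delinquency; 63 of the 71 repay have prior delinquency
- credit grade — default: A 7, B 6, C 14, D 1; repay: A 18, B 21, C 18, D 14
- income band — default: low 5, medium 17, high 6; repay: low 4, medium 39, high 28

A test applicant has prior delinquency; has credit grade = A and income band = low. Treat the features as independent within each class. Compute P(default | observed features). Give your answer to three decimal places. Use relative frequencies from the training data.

0.573

default: (28/99) × (27/28) × (7/28) × (5/28) ≈ 0.0121753
repay: (71/99) × (63/71) × (18/71) × (4/71) ≈ 0.00908911
P(default | x) = 0.0121753 / 0.02126441 ≈ 0.573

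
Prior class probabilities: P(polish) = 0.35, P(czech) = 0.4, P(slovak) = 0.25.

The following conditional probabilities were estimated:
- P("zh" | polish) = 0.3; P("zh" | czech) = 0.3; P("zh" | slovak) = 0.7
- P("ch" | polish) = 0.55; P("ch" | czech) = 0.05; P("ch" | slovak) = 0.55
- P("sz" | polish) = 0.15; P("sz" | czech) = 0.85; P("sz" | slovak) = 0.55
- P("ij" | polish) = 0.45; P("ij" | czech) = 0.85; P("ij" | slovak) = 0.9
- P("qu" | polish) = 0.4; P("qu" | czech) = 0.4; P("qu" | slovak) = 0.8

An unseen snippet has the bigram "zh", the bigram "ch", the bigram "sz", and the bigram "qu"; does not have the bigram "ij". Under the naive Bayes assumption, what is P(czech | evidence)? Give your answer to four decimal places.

polish: 0.35 × 0.3 × 0.55 × 0.15 × (1−0.45) × 0.4 = 0.00190575
czech: 0.4 × 0.3 × 0.05 × 0.85 × (1−0.85) × 0.4 = 0.000306
slovak: 0.25 × 0.7 × 0.55 × 0.55 × (1−0.9) × 0.8 = 0.004235
P(czech | x) = 0.000306 / 0.00644675 ≈ 0.0475

0.0475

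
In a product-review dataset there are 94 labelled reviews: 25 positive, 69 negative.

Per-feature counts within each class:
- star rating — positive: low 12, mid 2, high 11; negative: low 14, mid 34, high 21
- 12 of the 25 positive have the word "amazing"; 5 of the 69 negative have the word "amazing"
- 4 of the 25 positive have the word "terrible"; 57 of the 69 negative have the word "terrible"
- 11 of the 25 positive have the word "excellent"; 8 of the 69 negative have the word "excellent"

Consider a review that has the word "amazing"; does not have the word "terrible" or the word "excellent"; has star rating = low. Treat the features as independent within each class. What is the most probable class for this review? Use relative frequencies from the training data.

positive

positive: (25/94) × (12/25) × (12/25) × (21/25) × (14/25) ≈ 0.0288245
negative: (69/94) × (14/69) × (5/69) × (12/69) × (61/69) ≈ 0.00165933
Highest score → positive.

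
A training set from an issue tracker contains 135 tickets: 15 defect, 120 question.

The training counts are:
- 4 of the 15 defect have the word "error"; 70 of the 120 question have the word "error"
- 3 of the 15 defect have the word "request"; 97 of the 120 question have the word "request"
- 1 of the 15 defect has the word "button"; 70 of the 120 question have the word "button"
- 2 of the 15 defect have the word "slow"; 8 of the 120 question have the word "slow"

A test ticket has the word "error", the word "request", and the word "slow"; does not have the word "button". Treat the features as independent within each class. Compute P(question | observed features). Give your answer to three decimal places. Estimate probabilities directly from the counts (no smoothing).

defect: (15/135) × (4/15) × (3/15) × (14/15) × (2/15) ≈ 0.000737449
question: (120/135) × (70/120) × (97/120) × (50/120) × (8/120) ≈ 0.0116427
P(question | x) = 0.0116427 / 0.012380149 ≈ 0.940

0.940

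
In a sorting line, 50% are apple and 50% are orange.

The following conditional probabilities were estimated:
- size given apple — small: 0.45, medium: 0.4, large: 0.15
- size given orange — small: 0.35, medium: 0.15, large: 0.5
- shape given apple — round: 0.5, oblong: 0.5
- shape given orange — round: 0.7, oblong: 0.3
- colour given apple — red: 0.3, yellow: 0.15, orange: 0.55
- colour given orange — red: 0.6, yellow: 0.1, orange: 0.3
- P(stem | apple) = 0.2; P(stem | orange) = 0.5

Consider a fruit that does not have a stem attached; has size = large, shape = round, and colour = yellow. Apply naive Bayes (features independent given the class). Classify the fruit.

apple: 0.5 × 0.15 × 0.5 × 0.15 × (1−0.2) = 0.0045
orange: 0.5 × 0.5 × 0.7 × 0.1 × (1−0.5) = 0.00875
Highest score → orange.

orange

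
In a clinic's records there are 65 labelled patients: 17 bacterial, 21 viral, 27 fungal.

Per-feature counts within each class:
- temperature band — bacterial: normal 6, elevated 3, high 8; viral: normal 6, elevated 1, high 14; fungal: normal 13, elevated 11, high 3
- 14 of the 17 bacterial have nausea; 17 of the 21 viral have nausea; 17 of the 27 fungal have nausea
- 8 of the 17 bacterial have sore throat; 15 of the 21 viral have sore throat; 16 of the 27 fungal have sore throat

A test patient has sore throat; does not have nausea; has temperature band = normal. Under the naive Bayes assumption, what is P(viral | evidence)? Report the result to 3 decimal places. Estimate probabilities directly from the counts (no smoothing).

0.196

bacterial: (17/65) × (6/17) × (3/17) × (8/17) ≈ 0.00766569
viral: (21/65) × (6/21) × (4/21) × (15/21) ≈ 0.0125589
fungal: (27/65) × (13/27) × (10/27) × (16/27) ≈ 0.0438957
P(viral | x) = 0.0125589 / 0.06412029 ≈ 0.196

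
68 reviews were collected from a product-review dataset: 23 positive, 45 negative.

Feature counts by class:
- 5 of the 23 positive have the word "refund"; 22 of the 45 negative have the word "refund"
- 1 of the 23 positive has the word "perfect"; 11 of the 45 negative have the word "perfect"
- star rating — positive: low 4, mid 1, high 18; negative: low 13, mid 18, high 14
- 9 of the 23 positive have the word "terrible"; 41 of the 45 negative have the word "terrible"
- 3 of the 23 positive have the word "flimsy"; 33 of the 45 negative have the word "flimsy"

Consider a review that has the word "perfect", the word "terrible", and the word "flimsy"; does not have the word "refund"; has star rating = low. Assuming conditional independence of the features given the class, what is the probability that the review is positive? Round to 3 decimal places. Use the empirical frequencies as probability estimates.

positive: (23/68) × (18/23) × (1/23) × (4/23) × (9/23) × (3/23) ≈ 0.000102159
negative: (45/68) × (23/45) × (11/45) × (13/45) × (41/45) × (33/45) ≈ 0.0159589
P(positive | x) = 0.000102159 / 0.016061059 ≈ 0.006

0.006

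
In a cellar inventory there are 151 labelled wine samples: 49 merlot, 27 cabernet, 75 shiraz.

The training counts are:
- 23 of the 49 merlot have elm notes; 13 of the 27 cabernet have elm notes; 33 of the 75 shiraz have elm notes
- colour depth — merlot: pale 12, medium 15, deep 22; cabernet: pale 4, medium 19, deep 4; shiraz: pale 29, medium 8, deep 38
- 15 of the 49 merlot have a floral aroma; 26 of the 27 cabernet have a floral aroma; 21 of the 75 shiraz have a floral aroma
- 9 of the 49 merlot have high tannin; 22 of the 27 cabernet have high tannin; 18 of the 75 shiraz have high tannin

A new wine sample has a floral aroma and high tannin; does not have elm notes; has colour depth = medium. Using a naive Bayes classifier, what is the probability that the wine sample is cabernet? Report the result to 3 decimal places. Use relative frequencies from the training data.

0.912

merlot: (49/151) × (26/49) × (15/49) × (15/49) × (9/49) ≈ 0.00296369
cabernet: (27/151) × (14/27) × (19/27) × (26/27) × (22/27) ≈ 0.0511929
shiraz: (75/151) × (42/75) × (8/75) × (21/75) × (18/75) ≈ 0.00199375
P(cabernet | x) = 0.0511929 / 0.05615034 ≈ 0.912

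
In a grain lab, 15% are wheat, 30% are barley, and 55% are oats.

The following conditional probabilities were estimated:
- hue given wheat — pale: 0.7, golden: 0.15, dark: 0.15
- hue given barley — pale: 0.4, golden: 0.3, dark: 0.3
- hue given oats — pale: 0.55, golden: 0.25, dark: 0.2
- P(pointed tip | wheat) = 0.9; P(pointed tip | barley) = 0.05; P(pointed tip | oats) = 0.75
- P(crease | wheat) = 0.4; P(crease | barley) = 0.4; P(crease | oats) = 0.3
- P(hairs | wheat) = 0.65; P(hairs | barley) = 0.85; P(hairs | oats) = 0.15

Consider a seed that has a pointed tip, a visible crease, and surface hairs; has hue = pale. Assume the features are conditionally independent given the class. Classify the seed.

wheat

wheat: 0.15 × 0.7 × 0.9 × 0.4 × 0.65 = 0.02457
barley: 0.3 × 0.4 × 0.05 × 0.4 × 0.85 = 0.00204
oats: 0.55 × 0.55 × 0.75 × 0.3 × 0.15 = 0.010209375
Highest score → wheat.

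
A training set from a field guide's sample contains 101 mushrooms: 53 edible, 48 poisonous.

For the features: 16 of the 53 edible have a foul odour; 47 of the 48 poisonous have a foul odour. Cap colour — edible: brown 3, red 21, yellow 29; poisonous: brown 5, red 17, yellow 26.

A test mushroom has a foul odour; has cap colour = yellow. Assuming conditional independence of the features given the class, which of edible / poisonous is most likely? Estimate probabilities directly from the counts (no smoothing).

poisonous

edible: (53/101) × (16/53) × (29/53) ≈ 0.0866804
poisonous: (48/101) × (47/48) × (26/48) ≈ 0.252063
Highest score → poisonous.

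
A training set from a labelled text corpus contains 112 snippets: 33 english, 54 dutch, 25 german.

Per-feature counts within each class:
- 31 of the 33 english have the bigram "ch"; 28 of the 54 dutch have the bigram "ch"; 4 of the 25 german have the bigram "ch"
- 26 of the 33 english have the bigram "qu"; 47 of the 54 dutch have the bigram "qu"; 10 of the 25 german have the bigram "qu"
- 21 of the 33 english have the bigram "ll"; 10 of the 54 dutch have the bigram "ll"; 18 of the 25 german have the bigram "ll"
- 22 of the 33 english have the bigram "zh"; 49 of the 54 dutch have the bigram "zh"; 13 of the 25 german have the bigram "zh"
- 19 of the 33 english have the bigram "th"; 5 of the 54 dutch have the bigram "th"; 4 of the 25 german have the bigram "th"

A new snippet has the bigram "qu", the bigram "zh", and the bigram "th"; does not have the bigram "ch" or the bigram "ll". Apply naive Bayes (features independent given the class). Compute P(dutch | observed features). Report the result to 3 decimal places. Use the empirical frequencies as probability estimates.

0.788

english: (33/112) × (2/33) × (26/33) × (12/33) × (22/33) × (19/33) ≈ 0.00196375
dutch: (54/112) × (26/54) × (47/54) × (44/54) × (49/54) × (5/54) ≈ 0.0138324
german: (25/112) × (21/25) × (10/25) × (7/25) × (13/25) × (4/25) = 0.0017472
P(dutch | x) = 0.0138324 / 0.01754335 ≈ 0.788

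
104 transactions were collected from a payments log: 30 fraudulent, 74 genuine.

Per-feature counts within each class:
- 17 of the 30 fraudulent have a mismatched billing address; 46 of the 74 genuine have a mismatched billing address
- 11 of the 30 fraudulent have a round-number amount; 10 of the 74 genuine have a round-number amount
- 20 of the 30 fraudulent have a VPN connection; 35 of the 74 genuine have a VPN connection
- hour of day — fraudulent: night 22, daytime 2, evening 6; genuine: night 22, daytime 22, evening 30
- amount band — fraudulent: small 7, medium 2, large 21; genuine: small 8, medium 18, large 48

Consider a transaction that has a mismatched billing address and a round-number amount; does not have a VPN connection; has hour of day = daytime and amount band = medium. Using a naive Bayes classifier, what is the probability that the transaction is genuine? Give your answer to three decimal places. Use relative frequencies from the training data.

fraudulent: (30/104) × (17/30) × (11/30) × (10/30) × (2/30) × (2/30) ≈ 0.0000887939
genuine: (74/104) × (46/74) × (10/74) × (39/74) × (22/74) × (18/74) ≈ 0.00227802
P(genuine | x) = 0.00227802 / 0.0023668139 ≈ 0.962

0.962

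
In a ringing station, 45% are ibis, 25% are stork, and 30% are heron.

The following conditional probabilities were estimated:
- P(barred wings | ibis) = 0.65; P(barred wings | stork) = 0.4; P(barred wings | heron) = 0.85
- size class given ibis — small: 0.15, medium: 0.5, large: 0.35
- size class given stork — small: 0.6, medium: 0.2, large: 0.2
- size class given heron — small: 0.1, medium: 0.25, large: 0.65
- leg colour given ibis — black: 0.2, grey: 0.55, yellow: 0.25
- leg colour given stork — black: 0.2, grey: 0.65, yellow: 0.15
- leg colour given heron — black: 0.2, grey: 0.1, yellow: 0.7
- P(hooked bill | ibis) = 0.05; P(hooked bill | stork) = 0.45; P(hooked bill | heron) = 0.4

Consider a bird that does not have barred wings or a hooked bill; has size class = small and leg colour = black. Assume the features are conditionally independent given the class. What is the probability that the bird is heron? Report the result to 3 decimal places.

0.036

ibis: 0.45 × (1−0.65) × 0.15 × 0.2 × (1−0.05) = 0.00448875
stork: 0.25 × (1−0.4) × 0.6 × 0.2 × (1−0.45) = 0.0099
heron: 0.3 × (1−0.85) × 0.1 × 0.2 × (1−0.4) = 0.00054
P(heron | x) = 0.00054 / 0.01492875 ≈ 0.036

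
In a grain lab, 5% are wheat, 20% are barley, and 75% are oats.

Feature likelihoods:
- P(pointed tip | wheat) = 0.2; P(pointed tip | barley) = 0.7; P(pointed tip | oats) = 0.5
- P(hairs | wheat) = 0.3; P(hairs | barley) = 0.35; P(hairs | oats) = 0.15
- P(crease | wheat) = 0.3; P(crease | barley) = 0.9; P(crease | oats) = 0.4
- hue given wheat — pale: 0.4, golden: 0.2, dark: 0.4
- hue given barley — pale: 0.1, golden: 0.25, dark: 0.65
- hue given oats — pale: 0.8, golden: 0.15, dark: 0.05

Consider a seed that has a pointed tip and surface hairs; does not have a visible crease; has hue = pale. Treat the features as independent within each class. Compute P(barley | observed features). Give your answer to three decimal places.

wheat: 0.05 × 0.2 × 0.3 × (1−0.3) × 0.4 = 0.00084
barley: 0.2 × 0.7 × 0.35 × (1−0.9) × 0.1 = 0.00049
oats: 0.75 × 0.5 × 0.15 × (1−0.4) × 0.8 = 0.027
P(barley | x) = 0.00049 / 0.02833 ≈ 0.017

0.017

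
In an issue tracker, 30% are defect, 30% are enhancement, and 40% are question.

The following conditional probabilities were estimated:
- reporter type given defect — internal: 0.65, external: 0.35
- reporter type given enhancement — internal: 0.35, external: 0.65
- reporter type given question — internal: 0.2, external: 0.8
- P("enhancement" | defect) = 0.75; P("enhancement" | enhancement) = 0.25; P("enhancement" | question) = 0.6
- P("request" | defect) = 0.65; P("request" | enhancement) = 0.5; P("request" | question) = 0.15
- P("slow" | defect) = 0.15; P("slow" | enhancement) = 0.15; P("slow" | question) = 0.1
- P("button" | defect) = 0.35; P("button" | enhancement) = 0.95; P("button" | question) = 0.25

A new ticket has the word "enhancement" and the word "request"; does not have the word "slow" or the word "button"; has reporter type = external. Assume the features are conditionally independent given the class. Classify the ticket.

defect

defect: 0.3 × 0.35 × 0.75 × 0.65 × (1−0.15) × (1−0.35) = 0.02828109375
enhancement: 0.3 × 0.65 × 0.25 × 0.5 × (1−0.15) × (1−0.95) = 0.0010359375
question: 0.4 × 0.8 × 0.6 × 0.15 × (1−0.1) × (1−0.25) = 0.01944
Highest score → defect.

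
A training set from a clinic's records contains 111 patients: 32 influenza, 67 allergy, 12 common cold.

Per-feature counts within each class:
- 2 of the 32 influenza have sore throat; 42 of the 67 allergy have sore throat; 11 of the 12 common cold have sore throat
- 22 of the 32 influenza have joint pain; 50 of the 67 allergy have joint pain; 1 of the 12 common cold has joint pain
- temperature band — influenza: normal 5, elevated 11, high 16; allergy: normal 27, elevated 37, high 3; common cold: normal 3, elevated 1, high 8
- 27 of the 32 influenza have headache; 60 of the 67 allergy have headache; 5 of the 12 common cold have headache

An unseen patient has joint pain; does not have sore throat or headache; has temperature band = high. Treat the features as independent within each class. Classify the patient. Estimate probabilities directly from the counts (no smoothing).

influenza: (32/111) × (30/32) × (22/32) × (16/32) × (5/32) ≈ 0.0145165
allergy: (67/111) × (25/67) × (50/67) × (3/67) × (7/67) ≈ 0.000786288
common cold: (12/111) × (1/12) × (1/12) × (8/12) × (7/12) ≈ 0.000291959
Highest score → influenza.

influenza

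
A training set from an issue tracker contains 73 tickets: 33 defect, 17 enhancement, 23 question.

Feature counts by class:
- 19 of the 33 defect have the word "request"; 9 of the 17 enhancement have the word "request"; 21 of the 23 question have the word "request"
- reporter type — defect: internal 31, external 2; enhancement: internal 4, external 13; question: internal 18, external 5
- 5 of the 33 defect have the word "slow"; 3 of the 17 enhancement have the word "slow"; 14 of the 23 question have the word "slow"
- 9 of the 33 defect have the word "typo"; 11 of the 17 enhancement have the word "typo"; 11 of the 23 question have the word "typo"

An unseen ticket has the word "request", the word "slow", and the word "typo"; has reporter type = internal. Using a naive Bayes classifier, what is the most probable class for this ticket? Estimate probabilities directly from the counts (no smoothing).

defect: (33/73) × (19/33) × (31/33) × (5/33) × (9/33) ≈ 0.0101033
enhancement: (17/73) × (9/17) × (4/17) × (3/17) × (11/17) ≈ 0.00331243
question: (23/73) × (21/23) × (18/23) × (14/23) × (11/23) ≈ 0.06554
Highest score → question.

question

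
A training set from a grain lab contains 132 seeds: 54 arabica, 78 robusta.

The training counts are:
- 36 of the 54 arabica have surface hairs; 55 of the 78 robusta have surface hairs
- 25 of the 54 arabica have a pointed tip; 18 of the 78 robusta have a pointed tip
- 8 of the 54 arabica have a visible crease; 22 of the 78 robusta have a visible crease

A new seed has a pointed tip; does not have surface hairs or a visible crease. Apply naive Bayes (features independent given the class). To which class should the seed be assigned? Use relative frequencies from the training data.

arabica

arabica: (54/132) × (18/54) × (25/54) × (46/54) ≈ 0.0537785
robusta: (78/132) × (23/78) × (18/78) × (56/78) ≈ 0.0288686
Highest score → arabica.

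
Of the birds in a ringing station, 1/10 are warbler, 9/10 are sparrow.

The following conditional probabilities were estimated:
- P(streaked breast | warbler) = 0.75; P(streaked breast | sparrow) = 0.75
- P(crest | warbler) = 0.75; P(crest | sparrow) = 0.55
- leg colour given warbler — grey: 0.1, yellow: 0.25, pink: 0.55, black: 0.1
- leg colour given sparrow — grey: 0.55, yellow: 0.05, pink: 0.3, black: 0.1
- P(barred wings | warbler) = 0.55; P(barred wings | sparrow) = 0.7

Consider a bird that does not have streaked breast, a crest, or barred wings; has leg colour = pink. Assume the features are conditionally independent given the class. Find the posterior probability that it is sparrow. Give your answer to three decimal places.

0.855

warbler: 0.1 × (1−0.75) × (1−0.75) × 0.55 × (1−0.55) = 0.001546875
sparrow: 0.9 × (1−0.75) × (1−0.55) × 0.3 × (1−0.7) = 0.0091125
P(sparrow | x) = 0.0091125 / 0.010659375 ≈ 0.855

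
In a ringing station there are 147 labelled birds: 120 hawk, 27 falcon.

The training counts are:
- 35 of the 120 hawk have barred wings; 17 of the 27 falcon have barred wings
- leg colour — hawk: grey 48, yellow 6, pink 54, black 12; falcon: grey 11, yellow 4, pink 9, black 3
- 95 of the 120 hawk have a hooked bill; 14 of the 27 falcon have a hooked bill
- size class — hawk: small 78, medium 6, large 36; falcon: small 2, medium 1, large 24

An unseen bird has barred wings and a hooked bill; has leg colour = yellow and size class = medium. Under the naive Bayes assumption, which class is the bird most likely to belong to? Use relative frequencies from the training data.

hawk

hawk: (120/147) × (35/120) × (6/120) × (95/120) × (6/120) ≈ 0.00047123
falcon: (27/147) × (17/27) × (4/27) × (14/27) × (1/27) ≈ 0.000329025
Highest score → hawk.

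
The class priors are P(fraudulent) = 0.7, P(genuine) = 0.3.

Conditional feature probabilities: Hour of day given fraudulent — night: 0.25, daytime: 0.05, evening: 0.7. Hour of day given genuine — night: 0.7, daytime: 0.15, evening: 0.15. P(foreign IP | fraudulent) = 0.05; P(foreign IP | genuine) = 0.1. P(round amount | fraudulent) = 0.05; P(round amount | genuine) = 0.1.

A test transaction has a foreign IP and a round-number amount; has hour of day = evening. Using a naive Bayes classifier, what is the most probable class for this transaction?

fraudulent

fraudulent: 0.7 × 0.7 × 0.05 × 0.05 = 0.001225
genuine: 0.3 × 0.15 × 0.1 × 0.1 = 0.00045
Highest score → fraudulent.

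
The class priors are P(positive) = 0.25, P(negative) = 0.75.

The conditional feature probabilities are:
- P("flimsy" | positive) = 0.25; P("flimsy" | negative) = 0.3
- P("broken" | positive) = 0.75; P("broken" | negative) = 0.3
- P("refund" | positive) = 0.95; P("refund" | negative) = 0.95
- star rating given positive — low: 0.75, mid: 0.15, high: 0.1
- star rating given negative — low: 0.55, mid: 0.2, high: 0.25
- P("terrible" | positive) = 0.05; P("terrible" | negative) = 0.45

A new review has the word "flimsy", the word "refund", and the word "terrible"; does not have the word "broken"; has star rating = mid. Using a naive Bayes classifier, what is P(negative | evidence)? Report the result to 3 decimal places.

0.992

positive: 0.25 × 0.25 × (1−0.75) × 0.95 × 0.15 × 0.05 = 0.000111328125
negative: 0.75 × 0.3 × (1−0.3) × 0.95 × 0.2 × 0.45 = 0.01346625
P(negative | x) = 0.01346625 / 0.013577578125 ≈ 0.992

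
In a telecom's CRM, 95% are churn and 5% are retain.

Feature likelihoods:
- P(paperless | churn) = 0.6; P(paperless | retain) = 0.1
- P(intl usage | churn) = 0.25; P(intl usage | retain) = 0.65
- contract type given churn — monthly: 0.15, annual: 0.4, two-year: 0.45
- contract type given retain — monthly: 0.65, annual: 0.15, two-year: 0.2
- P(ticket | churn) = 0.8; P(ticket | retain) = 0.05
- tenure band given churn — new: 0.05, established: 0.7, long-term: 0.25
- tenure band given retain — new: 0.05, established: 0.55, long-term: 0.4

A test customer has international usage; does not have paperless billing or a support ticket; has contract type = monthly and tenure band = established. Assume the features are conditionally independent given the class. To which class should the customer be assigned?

retain

churn: 0.95 × (1−0.6) × 0.25 × 0.15 × (1−0.8) × 0.7 = 0.001995
retain: 0.05 × (1−0.1) × 0.65 × 0.65 × (1−0.05) × 0.55 = 0.00993403125
Highest score → retain.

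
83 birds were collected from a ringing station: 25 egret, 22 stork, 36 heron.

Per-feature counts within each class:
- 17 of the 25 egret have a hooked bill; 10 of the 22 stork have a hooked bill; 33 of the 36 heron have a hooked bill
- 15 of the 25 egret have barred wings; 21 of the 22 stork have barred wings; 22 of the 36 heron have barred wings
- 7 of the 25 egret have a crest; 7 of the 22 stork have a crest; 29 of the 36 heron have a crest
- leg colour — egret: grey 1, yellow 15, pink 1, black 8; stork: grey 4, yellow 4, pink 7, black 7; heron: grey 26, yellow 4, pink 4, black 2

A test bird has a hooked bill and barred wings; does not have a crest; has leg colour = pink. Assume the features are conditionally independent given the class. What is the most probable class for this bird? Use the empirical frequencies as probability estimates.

egret: (25/83) × (17/25) × (15/25) × (18/25) × (1/25) ≈ 0.00353928
stork: (22/83) × (10/22) × (21/22) × (15/22) × (7/22) ≈ 0.0249495
heron: (36/83) × (33/36) × (22/36) × (7/36) × (4/36) ≈ 0.00524939
Highest score → stork.

stork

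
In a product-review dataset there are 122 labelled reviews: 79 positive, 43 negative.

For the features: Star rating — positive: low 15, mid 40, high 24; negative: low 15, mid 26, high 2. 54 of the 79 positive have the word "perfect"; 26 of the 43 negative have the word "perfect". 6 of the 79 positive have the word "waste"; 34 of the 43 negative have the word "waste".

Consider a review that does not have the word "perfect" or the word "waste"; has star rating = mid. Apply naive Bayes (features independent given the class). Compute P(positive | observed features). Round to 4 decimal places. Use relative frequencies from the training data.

positive: (79/122) × (40/79) × (25/79) × (73/79) ≈ 0.0958758
negative: (43/122) × (26/43) × (17/43) × (9/43) ≈ 0.0176347
P(positive | x) = 0.0958758 / 0.1135105 ≈ 0.8446

0.8446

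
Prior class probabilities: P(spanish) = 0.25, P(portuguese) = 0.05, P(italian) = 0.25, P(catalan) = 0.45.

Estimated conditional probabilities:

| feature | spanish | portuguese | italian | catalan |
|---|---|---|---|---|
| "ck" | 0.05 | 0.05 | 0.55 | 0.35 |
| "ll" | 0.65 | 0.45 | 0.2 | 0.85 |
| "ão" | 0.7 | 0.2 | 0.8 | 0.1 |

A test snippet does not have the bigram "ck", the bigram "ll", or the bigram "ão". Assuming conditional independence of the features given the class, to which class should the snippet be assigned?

catalan

spanish: 0.25 × (1−0.05) × (1−0.65) × (1−0.7) = 0.0249375
portuguese: 0.05 × (1−0.05) × (1−0.45) × (1−0.2) = 0.0209
italian: 0.25 × (1−0.55) × (1−0.2) × (1−0.8) = 0.018
catalan: 0.45 × (1−0.35) × (1−0.85) × (1−0.1) = 0.0394875
Highest score → catalan.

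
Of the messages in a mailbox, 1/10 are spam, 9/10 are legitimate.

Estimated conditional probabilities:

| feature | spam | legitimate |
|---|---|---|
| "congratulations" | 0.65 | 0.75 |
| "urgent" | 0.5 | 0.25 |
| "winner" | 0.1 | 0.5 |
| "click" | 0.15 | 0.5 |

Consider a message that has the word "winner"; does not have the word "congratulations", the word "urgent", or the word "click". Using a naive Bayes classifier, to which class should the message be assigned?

legitimate

spam: 0.1 × (1−0.65) × (1−0.5) × 0.1 × (1−0.15) = 0.0014875
legitimate: 0.9 × (1−0.75) × (1−0.25) × 0.5 × (1−0.5) = 0.0421875
Highest score → legitimate.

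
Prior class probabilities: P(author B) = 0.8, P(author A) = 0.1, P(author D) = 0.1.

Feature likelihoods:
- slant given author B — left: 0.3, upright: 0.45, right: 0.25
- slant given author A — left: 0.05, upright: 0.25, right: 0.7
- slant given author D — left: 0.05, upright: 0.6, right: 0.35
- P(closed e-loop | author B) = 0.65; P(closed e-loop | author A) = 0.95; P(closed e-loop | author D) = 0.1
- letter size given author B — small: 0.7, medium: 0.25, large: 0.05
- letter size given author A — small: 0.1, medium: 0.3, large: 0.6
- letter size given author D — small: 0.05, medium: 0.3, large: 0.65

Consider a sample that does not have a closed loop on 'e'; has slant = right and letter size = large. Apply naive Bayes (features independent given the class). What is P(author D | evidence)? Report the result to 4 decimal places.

author B: 0.8 × 0.25 × (1−0.65) × 0.05 = 0.0035
author A: 0.1 × 0.7 × (1−0.95) × 0.6 = 0.0021
author D: 0.1 × 0.35 × (1−0.1) × 0.65 = 0.020475
P(author D | x) = 0.020475 / 0.026075 ≈ 0.7852

0.7852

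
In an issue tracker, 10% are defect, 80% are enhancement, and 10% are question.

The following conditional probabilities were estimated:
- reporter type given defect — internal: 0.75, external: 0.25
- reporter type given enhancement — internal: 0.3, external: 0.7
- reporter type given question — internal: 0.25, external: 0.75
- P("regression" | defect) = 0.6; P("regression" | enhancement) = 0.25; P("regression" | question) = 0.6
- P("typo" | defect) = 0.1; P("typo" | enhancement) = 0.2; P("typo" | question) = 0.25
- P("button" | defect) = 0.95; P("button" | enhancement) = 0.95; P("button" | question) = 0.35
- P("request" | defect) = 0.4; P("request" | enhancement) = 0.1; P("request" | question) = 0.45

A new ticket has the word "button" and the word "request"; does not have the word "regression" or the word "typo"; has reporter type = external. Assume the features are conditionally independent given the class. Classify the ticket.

defect: 0.1 × 0.25 × (1−0.6) × (1−0.1) × 0.95 × 0.4 = 0.00342
enhancement: 0.8 × 0.7 × (1−0.25) × (1−0.2) × 0.95 × 0.1 = 0.03192
question: 0.1 × 0.75 × (1−0.6) × (1−0.25) × 0.35 × 0.45 = 0.00354375
Highest score → enhancement.

enhancement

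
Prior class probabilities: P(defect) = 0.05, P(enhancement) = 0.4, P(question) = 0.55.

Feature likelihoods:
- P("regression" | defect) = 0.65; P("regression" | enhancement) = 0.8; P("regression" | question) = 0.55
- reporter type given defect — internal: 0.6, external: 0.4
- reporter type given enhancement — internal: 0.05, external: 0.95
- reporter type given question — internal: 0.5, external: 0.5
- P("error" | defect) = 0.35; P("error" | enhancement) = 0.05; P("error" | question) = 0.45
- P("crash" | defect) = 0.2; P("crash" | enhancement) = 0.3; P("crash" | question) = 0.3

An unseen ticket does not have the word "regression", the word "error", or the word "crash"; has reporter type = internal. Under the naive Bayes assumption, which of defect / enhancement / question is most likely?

defect: 0.05 × (1−0.65) × 0.6 × (1−0.35) × (1−0.2) = 0.00546
enhancement: 0.4 × (1−0.8) × 0.05 × (1−0.05) × (1−0.3) = 0.00266
question: 0.55 × (1−0.55) × 0.5 × (1−0.45) × (1−0.3) = 0.04764375
Highest score → question.

question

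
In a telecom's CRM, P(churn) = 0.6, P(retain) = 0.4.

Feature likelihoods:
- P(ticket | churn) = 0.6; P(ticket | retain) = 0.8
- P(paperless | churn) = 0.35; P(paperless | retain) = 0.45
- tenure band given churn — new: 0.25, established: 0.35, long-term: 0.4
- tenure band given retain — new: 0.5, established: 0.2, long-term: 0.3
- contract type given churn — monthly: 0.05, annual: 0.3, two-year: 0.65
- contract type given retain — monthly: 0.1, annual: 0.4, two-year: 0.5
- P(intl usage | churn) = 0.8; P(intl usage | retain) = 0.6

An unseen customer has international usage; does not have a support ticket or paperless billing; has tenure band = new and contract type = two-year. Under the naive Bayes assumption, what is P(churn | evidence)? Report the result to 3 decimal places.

0.754

churn: 0.6 × (1−0.6) × (1−0.35) × 0.25 × 0.65 × 0.8 = 0.02028
retain: 0.4 × (1−0.8) × (1−0.45) × 0.5 × 0.5 × 0.6 = 0.0066
P(churn | x) = 0.02028 / 0.02688 ≈ 0.754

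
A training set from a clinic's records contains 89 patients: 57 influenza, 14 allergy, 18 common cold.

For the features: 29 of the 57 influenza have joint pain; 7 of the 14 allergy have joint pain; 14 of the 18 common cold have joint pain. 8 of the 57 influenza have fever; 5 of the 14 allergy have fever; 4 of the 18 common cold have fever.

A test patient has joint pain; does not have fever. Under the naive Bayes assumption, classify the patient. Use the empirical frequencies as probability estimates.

influenza

influenza: (57/89) × (29/57) × (49/57) ≈ 0.28011
allergy: (14/89) × (7/14) × (9/14) ≈ 0.0505618
common cold: (18/89) × (14/18) × (14/18) ≈ 0.122347
Highest score → influenza.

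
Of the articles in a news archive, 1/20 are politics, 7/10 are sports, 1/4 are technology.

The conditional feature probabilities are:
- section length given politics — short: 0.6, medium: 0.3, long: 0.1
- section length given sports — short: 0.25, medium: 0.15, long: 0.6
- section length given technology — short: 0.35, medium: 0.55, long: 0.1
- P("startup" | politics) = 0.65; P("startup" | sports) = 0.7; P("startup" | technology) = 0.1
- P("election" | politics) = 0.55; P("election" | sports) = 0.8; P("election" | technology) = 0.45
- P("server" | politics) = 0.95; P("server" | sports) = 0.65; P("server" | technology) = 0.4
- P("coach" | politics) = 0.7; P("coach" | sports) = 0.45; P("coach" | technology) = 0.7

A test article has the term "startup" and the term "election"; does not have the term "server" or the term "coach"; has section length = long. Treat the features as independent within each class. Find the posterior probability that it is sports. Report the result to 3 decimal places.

politics: 0.05 × 0.1 × 0.65 × 0.55 × (1−0.95) × (1−0.7) = 0.0000268125
sports: 0.7 × 0.6 × 0.7 × 0.8 × (1−0.65) × (1−0.45) = 0.045276
technology: 0.25 × 0.1 × 0.1 × 0.45 × (1−0.4) × (1−0.7) = 0.0002025
P(sports | x) = 0.045276 / 0.0455053125 ≈ 0.995

0.995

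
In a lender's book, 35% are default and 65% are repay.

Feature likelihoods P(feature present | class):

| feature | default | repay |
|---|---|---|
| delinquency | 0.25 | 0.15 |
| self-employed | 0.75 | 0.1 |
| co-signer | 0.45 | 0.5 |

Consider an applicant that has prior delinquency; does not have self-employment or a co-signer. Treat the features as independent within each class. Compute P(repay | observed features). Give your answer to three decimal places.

default: 0.35 × 0.25 × (1−0.75) × (1−0.45) = 0.01203125
repay: 0.65 × 0.15 × (1−0.1) × (1−0.5) = 0.043875
P(repay | x) = 0.043875 / 0.05590625 ≈ 0.785

0.785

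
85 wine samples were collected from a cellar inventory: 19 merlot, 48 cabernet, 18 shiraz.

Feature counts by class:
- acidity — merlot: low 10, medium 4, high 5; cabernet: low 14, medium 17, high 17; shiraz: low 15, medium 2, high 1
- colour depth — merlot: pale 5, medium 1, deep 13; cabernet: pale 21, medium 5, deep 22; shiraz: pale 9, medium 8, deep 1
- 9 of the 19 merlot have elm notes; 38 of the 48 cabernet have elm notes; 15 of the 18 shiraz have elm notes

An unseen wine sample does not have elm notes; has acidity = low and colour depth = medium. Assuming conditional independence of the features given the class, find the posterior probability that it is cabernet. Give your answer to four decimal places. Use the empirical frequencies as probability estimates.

merlot: (19/85) × (10/19) × (1/19) × (10/19) ≈ 0.00325892
cabernet: (48/85) × (14/48) × (5/48) × (10/48) ≈ 0.00357435
shiraz: (18/85) × (15/18) × (8/18) × (3/18) ≈ 0.0130719
P(cabernet | x) = 0.00357435 / 0.01990517 ≈ 0.1796

0.1796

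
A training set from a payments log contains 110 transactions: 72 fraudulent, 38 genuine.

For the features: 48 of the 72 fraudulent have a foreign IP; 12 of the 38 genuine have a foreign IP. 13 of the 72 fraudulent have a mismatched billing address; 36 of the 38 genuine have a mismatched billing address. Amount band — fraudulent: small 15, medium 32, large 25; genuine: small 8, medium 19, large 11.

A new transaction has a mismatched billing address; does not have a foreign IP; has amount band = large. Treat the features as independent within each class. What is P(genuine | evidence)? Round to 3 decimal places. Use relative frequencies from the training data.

0.826

fraudulent: (72/110) × (24/72) × (13/72) × (25/72) ≈ 0.0136785
genuine: (38/110) × (26/38) × (36/38) × (11/38) ≈ 0.0648199
P(genuine | x) = 0.0648199 / 0.0784984 ≈ 0.826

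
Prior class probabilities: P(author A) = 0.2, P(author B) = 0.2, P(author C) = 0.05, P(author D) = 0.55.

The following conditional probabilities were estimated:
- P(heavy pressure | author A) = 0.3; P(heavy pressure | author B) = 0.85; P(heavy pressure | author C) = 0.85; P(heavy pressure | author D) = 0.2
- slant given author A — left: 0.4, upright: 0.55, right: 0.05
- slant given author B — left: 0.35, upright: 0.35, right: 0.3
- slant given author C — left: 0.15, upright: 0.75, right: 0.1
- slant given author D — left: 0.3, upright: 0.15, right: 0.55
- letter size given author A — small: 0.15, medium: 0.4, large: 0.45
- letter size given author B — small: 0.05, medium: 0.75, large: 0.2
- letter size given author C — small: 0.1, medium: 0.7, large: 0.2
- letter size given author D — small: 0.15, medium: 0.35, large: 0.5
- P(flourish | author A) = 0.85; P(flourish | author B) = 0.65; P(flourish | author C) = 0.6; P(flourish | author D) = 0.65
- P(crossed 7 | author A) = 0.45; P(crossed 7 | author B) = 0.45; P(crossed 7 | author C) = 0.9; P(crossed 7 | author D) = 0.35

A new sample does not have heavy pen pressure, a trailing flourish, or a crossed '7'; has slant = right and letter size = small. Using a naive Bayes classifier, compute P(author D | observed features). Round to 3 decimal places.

0.979

author A: 0.2 × (1−0.3) × 0.05 × 0.15 × (1−0.85) × (1−0.45) = 0.000086625
author B: 0.2 × (1−0.85) × 0.3 × 0.05 × (1−0.65) × (1−0.45) = 0.000086625
author C: 0.05 × (1−0.85) × 0.1 × 0.1 × (1−0.6) × (1−0.9) = 0.000003
author D: 0.55 × (1−0.2) × 0.55 × 0.15 × (1−0.65) × (1−0.35) = 0.00825825
P(author D | x) = 0.00825825 / 0.0084345 ≈ 0.979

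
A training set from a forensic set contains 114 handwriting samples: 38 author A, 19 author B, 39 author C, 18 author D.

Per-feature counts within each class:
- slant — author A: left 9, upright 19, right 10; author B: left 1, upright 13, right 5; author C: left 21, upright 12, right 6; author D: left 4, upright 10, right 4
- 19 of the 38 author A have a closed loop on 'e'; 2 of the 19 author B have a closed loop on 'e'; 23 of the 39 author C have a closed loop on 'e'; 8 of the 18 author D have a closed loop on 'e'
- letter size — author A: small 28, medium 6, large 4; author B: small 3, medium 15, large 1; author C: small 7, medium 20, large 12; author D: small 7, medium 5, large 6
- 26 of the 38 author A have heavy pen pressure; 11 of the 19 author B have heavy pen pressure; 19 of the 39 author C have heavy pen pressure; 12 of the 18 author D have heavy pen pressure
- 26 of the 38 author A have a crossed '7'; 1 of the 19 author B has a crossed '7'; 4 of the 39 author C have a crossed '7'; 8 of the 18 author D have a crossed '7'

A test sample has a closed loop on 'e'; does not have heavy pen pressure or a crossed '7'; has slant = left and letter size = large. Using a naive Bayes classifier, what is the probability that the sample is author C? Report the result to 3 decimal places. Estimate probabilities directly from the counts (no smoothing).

author A: (38/114) × (9/38) × (19/38) × (4/38) × (12/38) × (12/38) ≈ 0.000414361
author B: (19/114) × (1/19) × (2/19) × (1/19) × (8/19) × (18/19) ≈ 0.0000193853
author C: (39/114) × (21/39) × (23/39) × (12/39) × (20/39) × (35/39) ≈ 0.0153838
author D: (18/114) × (4/18) × (8/18) × (6/18) × (6/18) × (10/18) ≈ 0.000962626
P(author C | x) = 0.0153838 / 0.0167801723 ≈ 0.917

0.917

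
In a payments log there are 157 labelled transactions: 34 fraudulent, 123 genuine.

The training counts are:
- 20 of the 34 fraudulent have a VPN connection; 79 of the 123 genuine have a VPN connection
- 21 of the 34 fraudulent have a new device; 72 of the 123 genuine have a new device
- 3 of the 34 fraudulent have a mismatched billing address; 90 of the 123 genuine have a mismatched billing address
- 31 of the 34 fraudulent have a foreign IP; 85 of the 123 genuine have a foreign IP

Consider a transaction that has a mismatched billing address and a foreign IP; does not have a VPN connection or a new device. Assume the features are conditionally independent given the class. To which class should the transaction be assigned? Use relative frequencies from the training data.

fraudulent: (34/157) × (14/34) × (13/34) × (3/34) × (31/34) ≈ 0.00274295
genuine: (123/157) × (44/123) × (51/123) × (90/123) × (85/123) ≈ 0.0587583
Highest score → genuine.

genuine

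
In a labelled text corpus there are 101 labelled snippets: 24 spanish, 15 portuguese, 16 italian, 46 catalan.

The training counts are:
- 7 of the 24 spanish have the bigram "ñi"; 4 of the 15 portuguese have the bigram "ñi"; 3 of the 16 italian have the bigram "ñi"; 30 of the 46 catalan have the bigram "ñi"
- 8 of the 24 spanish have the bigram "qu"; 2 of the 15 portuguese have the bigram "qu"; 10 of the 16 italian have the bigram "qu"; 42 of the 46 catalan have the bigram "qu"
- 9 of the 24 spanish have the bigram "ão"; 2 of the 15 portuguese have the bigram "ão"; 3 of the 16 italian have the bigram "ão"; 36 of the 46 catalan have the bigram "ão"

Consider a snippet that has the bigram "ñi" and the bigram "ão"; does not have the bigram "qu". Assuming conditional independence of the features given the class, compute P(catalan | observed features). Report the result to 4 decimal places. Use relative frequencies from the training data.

spanish: (24/101) × (7/24) × (16/24) × (9/24) ≈ 0.0173267
portuguese: (15/101) × (4/15) × (13/15) × (2/15) ≈ 0.00457646
italian: (16/101) × (3/16) × (6/16) × (3/16) ≈ 0.00208849
catalan: (46/101) × (30/46) × (4/46) × (36/46) ≈ 0.0202137
P(catalan | x) = 0.0202137 / 0.04420535 ≈ 0.4573

0.4573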